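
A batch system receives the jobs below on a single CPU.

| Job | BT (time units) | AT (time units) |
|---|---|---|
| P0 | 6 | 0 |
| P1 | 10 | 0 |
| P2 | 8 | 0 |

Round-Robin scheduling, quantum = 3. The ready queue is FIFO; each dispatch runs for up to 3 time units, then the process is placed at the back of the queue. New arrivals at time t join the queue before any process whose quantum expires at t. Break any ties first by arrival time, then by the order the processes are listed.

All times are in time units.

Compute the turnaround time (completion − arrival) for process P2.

Schedule: | P0 0-3 | P1 3-6 | P2 6-9 | P0 9-12 | P1 12-15 | P2 15-18 | P1 18-21 | P2 21-23 | P1 23-24 |
Completion: P0=12  P1=24  P2=23
Turnaround (C−A): P0=12  P1=24  P2=23
Turnaround(P2) = completion − arrival = 23 − 0 = 23

23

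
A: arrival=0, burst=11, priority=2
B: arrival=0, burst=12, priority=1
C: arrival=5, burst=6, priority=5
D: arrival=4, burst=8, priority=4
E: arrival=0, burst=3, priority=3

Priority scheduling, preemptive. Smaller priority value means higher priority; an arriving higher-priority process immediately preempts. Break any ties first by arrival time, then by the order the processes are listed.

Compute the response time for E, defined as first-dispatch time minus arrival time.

Gantt: | B 0-12 | A 12-23 | E 23-26 | D 26-34 | C 34-40 |
Completion: A=23  B=12  C=40  D=34  E=26
Turnaround (C−A): A=23  B=12  C=35  D=30  E=26
Response(E) = first start − arrival = 23 − 0 = 23

23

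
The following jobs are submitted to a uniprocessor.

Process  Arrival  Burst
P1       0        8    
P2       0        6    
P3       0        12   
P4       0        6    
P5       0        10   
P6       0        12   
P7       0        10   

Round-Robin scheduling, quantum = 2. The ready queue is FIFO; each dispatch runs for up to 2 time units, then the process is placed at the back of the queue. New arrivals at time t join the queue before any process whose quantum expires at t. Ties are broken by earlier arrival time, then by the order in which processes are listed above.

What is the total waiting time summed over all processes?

Gantt: | P1 0-2 | P2 2-4 | P3 4-6 | P4 6-8 | P5 8-10 | P6 10-12 | P7 12-14 | P1 14-16 | P2 16-18 | P3 18-20 | P4 20-22 | P5 22-24 | P6 24-26 | P7 26-28 | P1 28-30 | P2 30-32 | P3 32-34 | P4 34-36 | P5 36-38 | P6 38-40 | P7 40-42 | P1 42-44 | P3 44-46 | P5 46-48 | P6 48-50 | P7 50-52 | P3 52-54 | P5 54-56 | P6 56-58 | P7 58-60 | P3 60-62 | P6 62-64 |
Completion: P1=44  P2=32  P3=62  P4=36  P5=56  P6=64  P7=60
Waiting = turnaround − burst: P1=36, P2=26, P3=50, P4=30, P5=46, P6=52, P7=50
Total waiting = 36 + 26 + 50 + 30 + 46 + 52 + 50 = 290

290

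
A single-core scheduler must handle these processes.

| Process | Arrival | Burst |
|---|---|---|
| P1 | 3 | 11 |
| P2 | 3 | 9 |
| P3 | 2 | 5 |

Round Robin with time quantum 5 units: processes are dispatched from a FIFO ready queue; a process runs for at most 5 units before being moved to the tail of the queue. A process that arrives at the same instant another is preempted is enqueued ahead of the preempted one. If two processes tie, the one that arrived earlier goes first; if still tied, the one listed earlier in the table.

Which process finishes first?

Gantt: | idle 0-2 | P3 2-7 | P1 7-12 | P2 12-17 | P1 17-22 | P2 22-26 | P1 26-27 |
Completion: P1=27  P2=26  P3=7
Turnaround (C−A): P1=24  P2=23  P3=5
Finish order: P3 → P2 → P1

P3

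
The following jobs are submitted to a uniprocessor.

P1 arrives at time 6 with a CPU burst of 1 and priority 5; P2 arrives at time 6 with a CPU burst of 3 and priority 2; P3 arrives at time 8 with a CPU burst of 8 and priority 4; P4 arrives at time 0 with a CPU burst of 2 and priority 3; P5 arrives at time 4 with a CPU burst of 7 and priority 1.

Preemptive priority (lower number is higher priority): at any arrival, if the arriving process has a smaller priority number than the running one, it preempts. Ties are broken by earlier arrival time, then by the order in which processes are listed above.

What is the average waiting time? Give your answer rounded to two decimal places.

5.40

Schedule: | P4 0-2 | idle 2-4 | P5 4-11 | P2 11-14 | P3 14-22 | P1 22-23 |
Completion: P1=23  P2=14  P3=22  P4=2  P5=11
Waiting times: P1=16, P2=5, P3=6, P4=0, P5=0
Average waiting = (16+5+6+0+0) / 5 = 27/5 = 5.40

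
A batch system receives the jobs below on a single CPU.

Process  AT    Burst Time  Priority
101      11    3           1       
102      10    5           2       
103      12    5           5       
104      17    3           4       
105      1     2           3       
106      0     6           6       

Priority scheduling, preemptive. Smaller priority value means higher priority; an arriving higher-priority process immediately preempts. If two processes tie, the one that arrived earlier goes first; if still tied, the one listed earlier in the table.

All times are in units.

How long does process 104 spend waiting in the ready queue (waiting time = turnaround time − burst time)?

Gantt: | 106 0-1 | 105 1-3 | 106 3-8 | idle 8-10 | 102 10-11 | 101 11-14 | 102 14-18 | 104 18-21 | 103 21-26 |
Completion: 101=14  102=18  103=26  104=21  105=3  106=8
Turnaround (C−A): 101=3  102=8  103=14  104=4  105=2  106=8
Waiting(104) = turnaround − burst = 4 − 3 = 1

1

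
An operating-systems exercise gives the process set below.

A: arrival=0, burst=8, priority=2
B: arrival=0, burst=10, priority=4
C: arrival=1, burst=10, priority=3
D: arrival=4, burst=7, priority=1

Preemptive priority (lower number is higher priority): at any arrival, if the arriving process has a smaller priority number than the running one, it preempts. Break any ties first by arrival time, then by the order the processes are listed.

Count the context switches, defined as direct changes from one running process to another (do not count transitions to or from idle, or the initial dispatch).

Schedule: | A 0-4 | D 4-11 | A 11-15 | C 15-25 | B 25-35 |
Completion: A=15  B=35  C=25  D=11
Turnaround (C−A): A=15  B=35  C=24  D=7

4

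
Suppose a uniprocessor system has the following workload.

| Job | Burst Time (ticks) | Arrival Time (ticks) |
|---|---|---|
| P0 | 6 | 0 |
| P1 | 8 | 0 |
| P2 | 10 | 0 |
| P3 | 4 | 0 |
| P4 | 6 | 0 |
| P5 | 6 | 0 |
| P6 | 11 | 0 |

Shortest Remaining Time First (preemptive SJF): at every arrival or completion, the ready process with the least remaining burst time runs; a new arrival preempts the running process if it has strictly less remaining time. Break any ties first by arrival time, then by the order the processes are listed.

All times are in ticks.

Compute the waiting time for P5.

16

Gantt: | P3 0-4 | P0 4-10 | P4 10-16 | P5 16-22 | P1 22-30 | P2 30-40 | P6 40-51 |
Completion: P0=10  P1=30  P2=40  P3=4  P4=16  P5=22  P6=51
Turnaround (C−A): P0=10  P1=30  P2=40  P3=4  P4=16  P5=22  P6=51
Waiting(P5) = turnaround − burst = 22 − 6 = 16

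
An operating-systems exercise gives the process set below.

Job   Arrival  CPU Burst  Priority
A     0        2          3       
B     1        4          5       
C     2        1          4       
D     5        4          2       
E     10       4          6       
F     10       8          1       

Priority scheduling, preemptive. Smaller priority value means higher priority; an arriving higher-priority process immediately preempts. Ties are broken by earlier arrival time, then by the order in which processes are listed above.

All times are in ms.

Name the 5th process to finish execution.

B

Timeline: | A 0-2 | C 2-3 | B 3-5 | D 5-9 | B 9-10 | F 10-18 | B 18-19 | E 19-23 |
Completion: A=2  B=19  C=3  D=9  E=23  F=18
Finish order: A → C → D → F → B → E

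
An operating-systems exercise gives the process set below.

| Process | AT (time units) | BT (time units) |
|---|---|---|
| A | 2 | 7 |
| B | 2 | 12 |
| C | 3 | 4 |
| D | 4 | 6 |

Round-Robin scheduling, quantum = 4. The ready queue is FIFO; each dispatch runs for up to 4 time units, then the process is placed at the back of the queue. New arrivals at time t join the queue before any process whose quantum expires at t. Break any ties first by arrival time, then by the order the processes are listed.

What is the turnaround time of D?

23

Timeline: | idle 0-2 | A 2-6 | B 6-10 | C 10-14 | D 14-18 | A 18-21 | B 21-25 | D 25-27 | B 27-31 |
Completion: A=21  B=31  C=14  D=27
Turnaround(D) = completion − arrival = 27 − 4 = 23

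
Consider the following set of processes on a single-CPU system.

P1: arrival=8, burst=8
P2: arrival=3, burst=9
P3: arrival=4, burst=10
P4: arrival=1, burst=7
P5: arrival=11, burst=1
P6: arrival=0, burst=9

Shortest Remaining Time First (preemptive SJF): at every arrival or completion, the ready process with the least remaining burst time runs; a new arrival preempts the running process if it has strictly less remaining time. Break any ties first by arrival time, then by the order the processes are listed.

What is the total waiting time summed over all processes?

69

Gantt: | P6 0-1 | P4 1-8 | P6 8-11 | P5 11-12 | P6 12-17 | P1 17-25 | P2 25-34 | P3 34-44 |
Completion: P1=25  P2=34  P3=44  P4=8  P5=12  P6=17
Waiting = turnaround − burst: P1=9, P2=22, P3=30, P4=0, P5=0, P6=8
Total waiting = 9 + 22 + 30 + 0 + 0 + 8 = 69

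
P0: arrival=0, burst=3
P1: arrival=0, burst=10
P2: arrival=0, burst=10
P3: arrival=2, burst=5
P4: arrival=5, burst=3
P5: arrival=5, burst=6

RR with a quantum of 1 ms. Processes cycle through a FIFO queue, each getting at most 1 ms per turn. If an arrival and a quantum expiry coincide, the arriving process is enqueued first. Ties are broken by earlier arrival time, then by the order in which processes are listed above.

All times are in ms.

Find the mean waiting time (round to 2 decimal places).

Timeline: | P0 0-1 | P1 1-2 | P2 2-3 | P0 3-4 | P3 4-5 | P1 5-6 | P2 6-7 | P0 7-8 | P4 8-9 | P5 9-10 | P3 10-11 | P1 11-12 | P2 12-13 | P4 13-14 | P5 14-15 | P3 15-16 | P1 16-17 | P2 17-18 | P4 18-19 | P5 19-20 | P3 20-21 | P1 21-22 | P2 22-23 | P5 23-24 | P3 24-25 | P1 25-26 | P2 26-27 | P5 27-28 | P1 28-29 | P2 29-30 | P5 30-31 | P1 31-32 | P2 32-33 | P1 33-34 | P2 34-35 | P1 35-36 | P2 36-37 |
Completion: P0=8  P1=36  P2=37  P3=25  P4=19  P5=31
Turnaround (C−A): P0=8  P1=36  P2=37  P3=23  P4=14  P5=26
Waiting times: P0=5, P1=26, P2=27, P3=18, P4=11, P5=20
Average waiting = (5+26+27+18+11+20) / 6 = 107/6 = 17.83

17.83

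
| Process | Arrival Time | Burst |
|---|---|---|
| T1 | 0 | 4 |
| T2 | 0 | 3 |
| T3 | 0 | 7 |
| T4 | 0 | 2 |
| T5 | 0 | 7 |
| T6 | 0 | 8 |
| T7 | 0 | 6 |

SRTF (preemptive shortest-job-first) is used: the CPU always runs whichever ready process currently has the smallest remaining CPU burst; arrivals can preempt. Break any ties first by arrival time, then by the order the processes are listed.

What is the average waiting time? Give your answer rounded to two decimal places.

Timeline: | T4 0-2 | T2 2-5 | T1 5-9 | T7 9-15 | T3 15-22 | T5 22-29 | T6 29-37 |
Completion: T1=9  T2=5  T3=22  T4=2  T5=29  T6=37  T7=15
Waiting times: T1=5, T2=2, T3=15, T4=0, T5=22, T6=29, T7=9
Average waiting = (5+2+15+0+22+29+9) / 7 = 82/7 = 11.71

11.71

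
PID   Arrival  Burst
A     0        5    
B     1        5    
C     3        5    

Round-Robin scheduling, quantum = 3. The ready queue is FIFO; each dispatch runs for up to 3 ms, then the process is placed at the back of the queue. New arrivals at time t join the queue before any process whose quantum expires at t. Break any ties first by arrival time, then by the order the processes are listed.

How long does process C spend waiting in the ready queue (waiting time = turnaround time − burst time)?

Gantt: | A 0-3 | B 3-6 | C 6-9 | A 9-11 | B 11-13 | C 13-15 |
Completion: A=11  B=13  C=15
Turnaround (C−A): A=11  B=12  C=12
Waiting(C) = turnaround − burst = 12 − 5 = 7

7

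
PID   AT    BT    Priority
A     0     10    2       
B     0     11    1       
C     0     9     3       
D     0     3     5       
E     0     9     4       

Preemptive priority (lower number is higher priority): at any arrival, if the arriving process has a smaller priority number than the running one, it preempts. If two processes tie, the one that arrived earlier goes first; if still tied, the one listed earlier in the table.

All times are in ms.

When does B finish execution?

11

Schedule: | B 0-11 | A 11-21 | C 21-30 | E 30-39 | D 39-42 |
Completion: A=21  B=11  C=30  D=42  E=39
Turnaround (C−A): A=21  B=11  C=30  D=42  E=39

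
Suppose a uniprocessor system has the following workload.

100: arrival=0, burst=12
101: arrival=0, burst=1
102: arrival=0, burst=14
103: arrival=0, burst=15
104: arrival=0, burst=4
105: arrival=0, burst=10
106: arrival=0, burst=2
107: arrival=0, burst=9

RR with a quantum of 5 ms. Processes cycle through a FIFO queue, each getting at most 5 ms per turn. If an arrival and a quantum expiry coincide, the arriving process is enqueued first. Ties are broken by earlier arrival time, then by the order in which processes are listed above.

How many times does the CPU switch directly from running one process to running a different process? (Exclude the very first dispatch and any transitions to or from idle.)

15

Timeline: | 100 0-5 | 101 5-6 | 102 6-11 | 103 11-16 | 104 16-20 | 105 20-25 | 106 25-27 | 107 27-32 | 100 32-37 | 102 37-42 | 103 42-47 | 105 47-52 | 107 52-56 | 100 56-58 | 102 58-62 | 103 62-67 |
Completion: 100=58  101=6  102=62  103=67  104=20  105=52  106=27  107=56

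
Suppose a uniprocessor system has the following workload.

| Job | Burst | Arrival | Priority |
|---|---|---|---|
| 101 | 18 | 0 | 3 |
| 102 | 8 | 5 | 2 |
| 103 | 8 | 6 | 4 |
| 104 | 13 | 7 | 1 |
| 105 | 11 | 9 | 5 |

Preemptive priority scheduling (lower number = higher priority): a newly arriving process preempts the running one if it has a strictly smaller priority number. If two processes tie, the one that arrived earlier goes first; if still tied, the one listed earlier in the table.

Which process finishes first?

Timeline: | 101 0-5 | 102 5-7 | 104 7-20 | 102 20-26 | 101 26-39 | 103 39-47 | 105 47-58 |
Completion: 101=39  102=26  103=47  104=20  105=58
Turnaround (C−A): 101=39  102=21  103=41  104=13  105=49
Finish order: 104 → 102 → 101 → 103 → 105

104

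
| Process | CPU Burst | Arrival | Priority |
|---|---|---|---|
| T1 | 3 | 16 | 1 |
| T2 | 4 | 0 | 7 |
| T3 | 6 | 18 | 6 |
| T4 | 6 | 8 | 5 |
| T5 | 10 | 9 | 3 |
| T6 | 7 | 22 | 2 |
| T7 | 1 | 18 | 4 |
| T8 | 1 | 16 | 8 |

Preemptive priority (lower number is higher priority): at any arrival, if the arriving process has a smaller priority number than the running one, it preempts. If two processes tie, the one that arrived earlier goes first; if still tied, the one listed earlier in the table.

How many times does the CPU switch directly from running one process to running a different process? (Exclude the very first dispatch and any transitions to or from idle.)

Gantt: | T2 0-4 | idle 4-8 | T4 8-9 | T5 9-16 | T1 16-19 | T5 19-22 | T6 22-29 | T7 29-30 | T4 30-35 | T3 35-41 | T8 41-42 |
Completion: T1=19  T2=4  T3=41  T4=35  T5=22  T6=29  T7=30  T8=42

8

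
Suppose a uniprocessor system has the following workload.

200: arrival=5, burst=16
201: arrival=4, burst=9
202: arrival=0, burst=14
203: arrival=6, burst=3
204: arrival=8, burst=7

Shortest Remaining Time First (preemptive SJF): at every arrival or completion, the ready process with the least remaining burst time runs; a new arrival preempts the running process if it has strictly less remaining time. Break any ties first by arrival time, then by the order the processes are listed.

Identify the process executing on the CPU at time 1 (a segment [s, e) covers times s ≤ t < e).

Gantt: | 202 0-4 | 201 4-6 | 203 6-9 | 201 9-16 | 204 16-23 | 202 23-33 | 200 33-49 |
Completion: 200=49  201=16  202=33  203=9  204=23

202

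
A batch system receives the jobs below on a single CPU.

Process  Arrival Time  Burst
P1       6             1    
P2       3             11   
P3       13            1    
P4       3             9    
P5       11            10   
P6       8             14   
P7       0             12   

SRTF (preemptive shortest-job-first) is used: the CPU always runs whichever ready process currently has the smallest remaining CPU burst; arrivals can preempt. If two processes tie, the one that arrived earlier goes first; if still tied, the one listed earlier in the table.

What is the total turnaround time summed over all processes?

Schedule: | P7 0-6 | P1 6-7 | P7 7-13 | P3 13-14 | P4 14-23 | P5 23-33 | P2 33-44 | P6 44-58 |
Completion: P1=7  P2=44  P3=14  P4=23  P5=33  P6=58  P7=13
Turnaround (C−A): P1=1  P2=41  P3=1  P4=20  P5=22  P6=50  P7=13
Turnaround = completion − arrival: P1=1, P2=41, P3=1, P4=20, P5=22, P6=50, P7=13
Total turnaround = 1 + 41 + 1 + 20 + 22 + 50 + 13 = 148

148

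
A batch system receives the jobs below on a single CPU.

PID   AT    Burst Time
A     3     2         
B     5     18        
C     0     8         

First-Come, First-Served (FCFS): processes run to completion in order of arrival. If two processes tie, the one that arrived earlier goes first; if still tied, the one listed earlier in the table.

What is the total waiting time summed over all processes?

Gantt: | C 0-8 | A 8-10 | B 10-28 |
Completion: A=10  B=28  C=8
Waiting = turnaround − burst: A=5, B=5, C=0
Total waiting = 5 + 5 + 0 = 10

10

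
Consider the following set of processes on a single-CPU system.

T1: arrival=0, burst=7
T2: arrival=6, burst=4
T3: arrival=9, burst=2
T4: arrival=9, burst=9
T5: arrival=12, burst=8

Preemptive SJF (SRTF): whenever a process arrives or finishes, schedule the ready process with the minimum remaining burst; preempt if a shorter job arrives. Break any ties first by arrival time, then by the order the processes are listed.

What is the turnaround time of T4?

Gantt: | T1 0-7 | T2 7-11 | T3 11-13 | T5 13-21 | T4 21-30 |
Completion: T1=7  T2=11  T3=13  T4=30  T5=21
Turnaround (C−A): T1=7  T2=5  T3=4  T4=21  T5=9
Turnaround(T4) = completion − arrival = 30 − 9 = 21

21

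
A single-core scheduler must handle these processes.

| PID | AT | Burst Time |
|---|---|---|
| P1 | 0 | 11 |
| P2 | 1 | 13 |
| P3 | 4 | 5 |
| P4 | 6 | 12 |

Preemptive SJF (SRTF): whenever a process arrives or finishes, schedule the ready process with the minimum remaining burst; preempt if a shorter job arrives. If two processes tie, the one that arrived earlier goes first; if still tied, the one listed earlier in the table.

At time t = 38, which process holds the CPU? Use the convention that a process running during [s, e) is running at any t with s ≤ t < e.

Timeline: | P1 0-4 | P3 4-9 | P1 9-16 | P4 16-28 | P2 28-41 |
Completion: P1=16  P2=41  P3=9  P4=28

P2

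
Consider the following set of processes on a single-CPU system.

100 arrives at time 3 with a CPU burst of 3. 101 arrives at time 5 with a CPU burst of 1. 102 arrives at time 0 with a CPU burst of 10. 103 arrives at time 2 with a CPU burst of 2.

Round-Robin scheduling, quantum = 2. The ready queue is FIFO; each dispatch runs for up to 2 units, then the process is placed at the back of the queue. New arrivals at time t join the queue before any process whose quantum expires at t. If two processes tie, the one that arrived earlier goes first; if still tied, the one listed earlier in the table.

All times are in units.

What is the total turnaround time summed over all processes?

31

Schedule: | 102 0-2 | 103 2-4 | 102 4-6 | 100 6-8 | 101 8-9 | 102 9-11 | 100 11-12 | 102 12-16 |
Completion: 100=12  101=9  102=16  103=4
Turnaround = completion − arrival: 100=9, 101=4, 102=16, 103=2
Total turnaround = 9 + 4 + 16 + 2 = 31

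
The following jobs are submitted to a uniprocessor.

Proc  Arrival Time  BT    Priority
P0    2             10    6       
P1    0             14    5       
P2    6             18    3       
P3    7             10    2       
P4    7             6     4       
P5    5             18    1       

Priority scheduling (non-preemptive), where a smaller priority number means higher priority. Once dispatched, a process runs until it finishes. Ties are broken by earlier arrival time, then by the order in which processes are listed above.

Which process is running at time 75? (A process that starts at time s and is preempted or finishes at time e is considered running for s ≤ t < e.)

Gantt: | P1 0-14 | P5 14-32 | P3 32-42 | P2 42-60 | P4 60-66 | P0 66-76 |
Completion: P0=76  P1=14  P2=60  P3=42  P4=66  P5=32
Turnaround (C−A): P0=74  P1=14  P2=54  P3=35  P4=59  P5=27

P0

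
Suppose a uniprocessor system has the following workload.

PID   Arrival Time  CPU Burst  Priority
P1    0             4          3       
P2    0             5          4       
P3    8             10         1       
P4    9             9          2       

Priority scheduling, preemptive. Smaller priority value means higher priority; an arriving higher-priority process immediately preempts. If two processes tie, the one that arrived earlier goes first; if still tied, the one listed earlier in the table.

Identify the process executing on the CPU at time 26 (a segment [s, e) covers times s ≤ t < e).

P4

Gantt: | P1 0-4 | P2 4-8 | P3 8-18 | P4 18-27 | P2 27-28 |
Completion: P1=4  P2=28  P3=18  P4=27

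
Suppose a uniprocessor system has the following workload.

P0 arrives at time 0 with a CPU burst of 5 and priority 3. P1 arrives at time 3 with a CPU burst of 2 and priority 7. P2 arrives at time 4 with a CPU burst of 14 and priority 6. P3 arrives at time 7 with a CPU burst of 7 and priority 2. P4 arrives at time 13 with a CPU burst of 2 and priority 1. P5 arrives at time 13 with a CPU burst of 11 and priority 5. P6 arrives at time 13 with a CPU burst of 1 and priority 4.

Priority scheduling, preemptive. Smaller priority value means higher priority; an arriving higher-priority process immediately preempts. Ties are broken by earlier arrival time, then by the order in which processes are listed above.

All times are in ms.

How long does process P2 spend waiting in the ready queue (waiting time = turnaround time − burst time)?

Timeline: | P0 0-5 | P2 5-7 | P3 7-13 | P4 13-15 | P3 15-16 | P6 16-17 | P5 17-28 | P2 28-40 | P1 40-42 |
Completion: P0=5  P1=42  P2=40  P3=16  P4=15  P5=28  P6=17
Waiting(P2) = turnaround − burst = 36 − 14 = 22

22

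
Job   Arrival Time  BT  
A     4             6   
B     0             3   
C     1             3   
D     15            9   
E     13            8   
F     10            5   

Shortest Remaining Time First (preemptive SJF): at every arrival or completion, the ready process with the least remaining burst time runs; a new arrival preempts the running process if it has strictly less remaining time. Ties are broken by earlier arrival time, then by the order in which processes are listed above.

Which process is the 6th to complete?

D

Gantt: | B 0-3 | C 3-6 | A 6-12 | F 12-17 | E 17-25 | D 25-34 |
Completion: A=12  B=3  C=6  D=34  E=25  F=17
Turnaround (C−A): A=8  B=3  C=5  D=19  E=12  F=7
Finish order: B → C → A → F → E → D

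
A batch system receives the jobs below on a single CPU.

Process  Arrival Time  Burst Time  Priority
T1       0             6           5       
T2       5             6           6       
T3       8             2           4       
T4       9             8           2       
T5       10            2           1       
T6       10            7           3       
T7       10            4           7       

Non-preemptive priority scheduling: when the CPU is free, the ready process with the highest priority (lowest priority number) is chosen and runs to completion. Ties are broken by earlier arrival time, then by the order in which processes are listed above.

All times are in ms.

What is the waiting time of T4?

5

Timeline: | T1 0-6 | T2 6-12 | T5 12-14 | T4 14-22 | T6 22-29 | T3 29-31 | T7 31-35 |
Completion: T1=6  T2=12  T3=31  T4=22  T5=14  T6=29  T7=35
Turnaround (C−A): T1=6  T2=7  T3=23  T4=13  T5=4  T6=19  T7=25
Waiting(T4) = turnaround − burst = 13 − 8 = 5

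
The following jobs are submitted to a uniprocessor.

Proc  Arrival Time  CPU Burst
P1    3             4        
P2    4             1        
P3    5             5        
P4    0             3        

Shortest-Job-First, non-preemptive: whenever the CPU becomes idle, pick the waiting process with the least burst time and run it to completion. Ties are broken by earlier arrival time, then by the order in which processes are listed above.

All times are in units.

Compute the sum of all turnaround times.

Gantt: | P4 0-3 | P1 3-7 | P2 7-8 | P3 8-13 |
Completion: P1=7  P2=8  P3=13  P4=3
Turnaround (C−A): P1=4  P2=4  P3=8  P4=3
Turnaround = completion − arrival: P1=4, P2=4, P3=8, P4=3
Total turnaround = 4 + 4 + 8 + 3 = 19

19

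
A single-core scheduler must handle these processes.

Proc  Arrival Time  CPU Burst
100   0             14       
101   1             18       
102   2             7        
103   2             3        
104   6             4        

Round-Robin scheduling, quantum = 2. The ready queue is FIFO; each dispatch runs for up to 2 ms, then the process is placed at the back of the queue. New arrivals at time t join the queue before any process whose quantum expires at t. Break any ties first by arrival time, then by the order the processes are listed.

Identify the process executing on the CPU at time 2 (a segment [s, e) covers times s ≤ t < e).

Schedule: | 100 0-2 | 101 2-4 | 102 4-6 | 103 6-8 | 100 8-10 | 101 10-12 | 104 12-14 | 102 14-16 | 103 16-17 | 100 17-19 | 101 19-21 | 104 21-23 | 102 23-25 | 100 25-27 | 101 27-29 | 102 29-30 | 100 30-32 | 101 32-34 | 100 34-36 | 101 36-38 | 100 38-40 | 101 40-46 |
Completion: 100=40  101=46  102=30  103=17  104=23
Turnaround (C−A): 100=40  101=45  102=28  103=15  104=17

101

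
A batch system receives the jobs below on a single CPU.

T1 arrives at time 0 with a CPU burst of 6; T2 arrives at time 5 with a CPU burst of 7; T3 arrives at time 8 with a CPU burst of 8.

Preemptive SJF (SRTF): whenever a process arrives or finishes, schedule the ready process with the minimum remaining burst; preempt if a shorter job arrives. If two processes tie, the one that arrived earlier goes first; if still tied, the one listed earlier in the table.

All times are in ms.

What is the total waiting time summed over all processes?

Timeline: | T1 0-6 | T2 6-13 | T3 13-21 |
Completion: T1=6  T2=13  T3=21
Waiting = turnaround − burst: T1=0, T2=1, T3=5
Total waiting = 0 + 1 + 5 = 6

6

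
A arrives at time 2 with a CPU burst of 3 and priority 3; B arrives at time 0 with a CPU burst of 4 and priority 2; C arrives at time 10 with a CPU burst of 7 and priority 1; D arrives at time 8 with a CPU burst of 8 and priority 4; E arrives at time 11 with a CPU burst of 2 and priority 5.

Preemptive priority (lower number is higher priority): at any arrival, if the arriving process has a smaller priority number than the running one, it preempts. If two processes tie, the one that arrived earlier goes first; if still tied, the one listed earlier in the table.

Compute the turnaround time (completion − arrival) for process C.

Gantt: | B 0-4 | A 4-7 | idle 7-8 | D 8-10 | C 10-17 | D 17-23 | E 23-25 |
Completion: A=7  B=4  C=17  D=23  E=25
Turnaround (C−A): A=5  B=4  C=7  D=15  E=14
Turnaround(C) = completion − arrival = 17 − 10 = 7

7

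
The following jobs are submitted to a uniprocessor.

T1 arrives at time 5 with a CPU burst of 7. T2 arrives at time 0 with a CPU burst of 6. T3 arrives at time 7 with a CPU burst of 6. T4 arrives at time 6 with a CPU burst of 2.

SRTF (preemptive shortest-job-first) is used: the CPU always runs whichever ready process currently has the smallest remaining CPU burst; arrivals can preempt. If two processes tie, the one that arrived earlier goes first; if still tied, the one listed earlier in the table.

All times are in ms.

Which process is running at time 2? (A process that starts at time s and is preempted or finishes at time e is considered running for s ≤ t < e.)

Gantt: | T2 0-6 | T4 6-8 | T3 8-14 | T1 14-21 |
Completion: T1=21  T2=6  T3=14  T4=8

T2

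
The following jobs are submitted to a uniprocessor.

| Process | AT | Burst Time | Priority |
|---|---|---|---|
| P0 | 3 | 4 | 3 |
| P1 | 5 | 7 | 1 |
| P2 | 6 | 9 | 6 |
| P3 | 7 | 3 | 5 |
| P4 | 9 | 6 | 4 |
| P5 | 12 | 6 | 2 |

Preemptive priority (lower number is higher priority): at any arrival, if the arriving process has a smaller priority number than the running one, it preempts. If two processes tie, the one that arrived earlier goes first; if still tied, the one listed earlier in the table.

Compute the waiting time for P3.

19

Timeline: | idle 0-3 | P0 3-5 | P1 5-12 | P5 12-18 | P0 18-20 | P4 20-26 | P3 26-29 | P2 29-38 |
Completion: P0=20  P1=12  P2=38  P3=29  P4=26  P5=18
Turnaround (C−A): P0=17  P1=7  P2=32  P3=22  P4=17  P5=6
Waiting(P3) = turnaround − burst = 22 − 3 = 19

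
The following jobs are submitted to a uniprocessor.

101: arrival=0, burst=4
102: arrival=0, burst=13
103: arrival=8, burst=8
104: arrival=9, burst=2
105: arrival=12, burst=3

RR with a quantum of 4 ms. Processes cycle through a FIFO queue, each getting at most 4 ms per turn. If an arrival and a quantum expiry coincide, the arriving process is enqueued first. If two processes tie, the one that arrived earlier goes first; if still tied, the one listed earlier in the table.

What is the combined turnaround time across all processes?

Timeline: | 101 0-4 | 102 4-8 | 103 8-12 | 102 12-16 | 104 16-18 | 105 18-21 | 103 21-25 | 102 25-30 |
Completion: 101=4  102=30  103=25  104=18  105=21
Turnaround (C−A): 101=4  102=30  103=17  104=9  105=9
Turnaround = completion − arrival: 101=4, 102=30, 103=17, 104=9, 105=9
Total turnaround = 4 + 30 + 17 + 9 + 9 = 69

69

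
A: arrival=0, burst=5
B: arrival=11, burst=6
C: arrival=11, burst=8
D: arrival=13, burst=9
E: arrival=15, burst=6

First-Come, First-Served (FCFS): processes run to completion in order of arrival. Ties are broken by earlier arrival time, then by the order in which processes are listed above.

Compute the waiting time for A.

Timeline: | A 0-5 | idle 5-11 | B 11-17 | C 17-25 | D 25-34 | E 34-40 |
Completion: A=5  B=17  C=25  D=34  E=40
Turnaround (C−A): A=5  B=6  C=14  D=21  E=25
Waiting(A) = turnaround − burst = 5 − 5 = 0

0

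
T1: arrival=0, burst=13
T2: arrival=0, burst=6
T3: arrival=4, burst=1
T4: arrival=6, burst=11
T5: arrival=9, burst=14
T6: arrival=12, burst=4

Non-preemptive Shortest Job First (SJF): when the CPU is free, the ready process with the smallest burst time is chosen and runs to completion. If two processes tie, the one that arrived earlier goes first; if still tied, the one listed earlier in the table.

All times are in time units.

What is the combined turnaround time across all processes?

106

Timeline: | T2 0-6 | T3 6-7 | T4 7-18 | T6 18-22 | T1 22-35 | T5 35-49 |
Completion: T1=35  T2=6  T3=7  T4=18  T5=49  T6=22
Turnaround = completion − arrival: T1=35, T2=6, T3=3, T4=12, T5=40, T6=10
Total turnaround = 35 + 6 + 3 + 12 + 40 + 10 = 106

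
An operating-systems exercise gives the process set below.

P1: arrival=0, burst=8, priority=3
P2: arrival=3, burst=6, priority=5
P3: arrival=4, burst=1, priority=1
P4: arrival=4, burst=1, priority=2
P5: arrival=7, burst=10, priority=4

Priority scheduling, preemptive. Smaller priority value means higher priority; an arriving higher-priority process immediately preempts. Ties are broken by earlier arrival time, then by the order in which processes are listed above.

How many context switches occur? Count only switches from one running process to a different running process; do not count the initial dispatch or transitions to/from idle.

5

Timeline: | P1 0-4 | P3 4-5 | P4 5-6 | P1 6-10 | P5 10-20 | P2 20-26 |
Completion: P1=10  P2=26  P3=5  P4=6  P5=20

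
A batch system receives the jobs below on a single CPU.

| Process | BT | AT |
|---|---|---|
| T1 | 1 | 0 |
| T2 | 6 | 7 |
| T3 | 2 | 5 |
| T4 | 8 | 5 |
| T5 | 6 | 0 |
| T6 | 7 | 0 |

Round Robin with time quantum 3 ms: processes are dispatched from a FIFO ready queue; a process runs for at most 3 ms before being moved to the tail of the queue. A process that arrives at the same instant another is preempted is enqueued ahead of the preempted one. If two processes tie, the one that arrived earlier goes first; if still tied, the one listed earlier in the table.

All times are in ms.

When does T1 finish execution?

Schedule: | T1 0-1 | T5 1-4 | T6 4-7 | T5 7-10 | T3 10-12 | T4 12-15 | T2 15-18 | T6 18-21 | T4 21-24 | T2 24-27 | T6 27-28 | T4 28-30 |
Completion: T1=1  T2=27  T3=12  T4=30  T5=10  T6=28
Turnaround (C−A): T1=1  T2=20  T3=7  T4=25  T5=10  T6=28

1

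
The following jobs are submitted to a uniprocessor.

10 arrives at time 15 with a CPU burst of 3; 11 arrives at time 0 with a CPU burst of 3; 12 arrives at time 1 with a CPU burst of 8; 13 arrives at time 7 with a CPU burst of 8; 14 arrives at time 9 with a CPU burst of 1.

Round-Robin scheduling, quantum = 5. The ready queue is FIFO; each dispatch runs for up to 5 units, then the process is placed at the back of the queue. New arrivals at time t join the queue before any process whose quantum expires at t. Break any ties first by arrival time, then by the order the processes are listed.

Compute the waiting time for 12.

Schedule: | 11 0-3 | 12 3-8 | 13 8-13 | 12 13-16 | 14 16-17 | 13 17-20 | 10 20-23 |
Completion: 10=23  11=3  12=16  13=20  14=17
Turnaround (C−A): 10=8  11=3  12=15  13=13  14=8
Waiting(12) = turnaround − burst = 15 − 8 = 7

7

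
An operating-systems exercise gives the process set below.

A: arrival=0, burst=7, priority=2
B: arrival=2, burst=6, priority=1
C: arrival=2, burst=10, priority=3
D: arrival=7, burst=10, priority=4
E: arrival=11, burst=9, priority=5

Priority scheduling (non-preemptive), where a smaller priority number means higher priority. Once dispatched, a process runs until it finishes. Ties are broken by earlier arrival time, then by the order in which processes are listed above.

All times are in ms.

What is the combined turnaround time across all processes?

Schedule: | A 0-7 | B 7-13 | C 13-23 | D 23-33 | E 33-42 |
Completion: A=7  B=13  C=23  D=33  E=42
Turnaround (C−A): A=7  B=11  C=21  D=26  E=31
Turnaround = completion − arrival: A=7, B=11, C=21, D=26, E=31
Total turnaround = 7 + 11 + 21 + 26 + 31 = 96

96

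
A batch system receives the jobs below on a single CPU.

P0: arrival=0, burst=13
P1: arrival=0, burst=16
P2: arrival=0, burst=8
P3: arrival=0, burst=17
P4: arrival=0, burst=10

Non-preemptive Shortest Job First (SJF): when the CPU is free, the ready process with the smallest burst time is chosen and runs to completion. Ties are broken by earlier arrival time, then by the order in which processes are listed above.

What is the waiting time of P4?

Schedule: | P2 0-8 | P4 8-18 | P0 18-31 | P1 31-47 | P3 47-64 |
Completion: P0=31  P1=47  P2=8  P3=64  P4=18
Turnaround (C−A): P0=31  P1=47  P2=8  P3=64  P4=18
Waiting(P4) = turnaround − burst = 18 − 10 = 8

8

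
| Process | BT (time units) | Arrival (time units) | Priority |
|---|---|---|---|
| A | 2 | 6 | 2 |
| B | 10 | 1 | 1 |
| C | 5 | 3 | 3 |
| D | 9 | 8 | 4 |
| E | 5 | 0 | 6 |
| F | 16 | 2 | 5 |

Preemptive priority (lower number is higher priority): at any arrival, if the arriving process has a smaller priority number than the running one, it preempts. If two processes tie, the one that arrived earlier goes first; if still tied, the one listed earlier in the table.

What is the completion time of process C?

18

Schedule: | E 0-1 | B 1-11 | A 11-13 | C 13-18 | D 18-27 | F 27-43 | E 43-47 |
Completion: A=13  B=11  C=18  D=27  E=47  F=43
Turnaround (C−A): A=7  B=10  C=15  D=19  E=47  F=41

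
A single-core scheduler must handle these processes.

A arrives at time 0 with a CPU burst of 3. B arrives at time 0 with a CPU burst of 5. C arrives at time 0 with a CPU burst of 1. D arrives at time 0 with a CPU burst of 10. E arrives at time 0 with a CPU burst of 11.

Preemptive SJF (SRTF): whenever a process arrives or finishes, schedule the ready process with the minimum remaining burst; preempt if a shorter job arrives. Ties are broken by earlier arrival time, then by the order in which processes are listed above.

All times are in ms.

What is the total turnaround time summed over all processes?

63

Timeline: | C 0-1 | A 1-4 | B 4-9 | D 9-19 | E 19-30 |
Completion: A=4  B=9  C=1  D=19  E=30
Turnaround = completion − arrival: A=4, B=9, C=1, D=19, E=30
Total turnaround = 4 + 9 + 1 + 19 + 30 = 63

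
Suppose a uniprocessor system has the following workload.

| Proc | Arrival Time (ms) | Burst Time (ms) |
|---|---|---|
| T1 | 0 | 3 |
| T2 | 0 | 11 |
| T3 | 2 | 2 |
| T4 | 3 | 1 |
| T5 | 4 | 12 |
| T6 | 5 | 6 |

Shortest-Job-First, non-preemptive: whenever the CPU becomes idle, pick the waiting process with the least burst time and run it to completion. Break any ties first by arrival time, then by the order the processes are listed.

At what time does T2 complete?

23

Schedule: | T1 0-3 | T4 3-4 | T3 4-6 | T6 6-12 | T2 12-23 | T5 23-35 |
Completion: T1=3  T2=23  T3=6  T4=4  T5=35  T6=12
Turnaround (C−A): T1=3  T2=23  T3=4  T4=1  T5=31  T6=7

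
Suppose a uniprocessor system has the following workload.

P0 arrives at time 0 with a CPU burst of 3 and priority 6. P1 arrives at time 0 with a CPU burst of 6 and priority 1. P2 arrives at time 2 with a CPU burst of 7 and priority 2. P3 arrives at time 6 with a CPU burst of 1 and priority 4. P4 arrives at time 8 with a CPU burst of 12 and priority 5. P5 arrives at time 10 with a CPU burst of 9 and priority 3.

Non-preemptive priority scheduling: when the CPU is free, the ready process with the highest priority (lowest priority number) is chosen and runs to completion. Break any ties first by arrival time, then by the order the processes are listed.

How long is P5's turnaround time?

Schedule: | P1 0-6 | P2 6-13 | P5 13-22 | P3 22-23 | P4 23-35 | P0 35-38 |
Completion: P0=38  P1=6  P2=13  P3=23  P4=35  P5=22
Turnaround(P5) = completion − arrival = 22 − 10 = 12

12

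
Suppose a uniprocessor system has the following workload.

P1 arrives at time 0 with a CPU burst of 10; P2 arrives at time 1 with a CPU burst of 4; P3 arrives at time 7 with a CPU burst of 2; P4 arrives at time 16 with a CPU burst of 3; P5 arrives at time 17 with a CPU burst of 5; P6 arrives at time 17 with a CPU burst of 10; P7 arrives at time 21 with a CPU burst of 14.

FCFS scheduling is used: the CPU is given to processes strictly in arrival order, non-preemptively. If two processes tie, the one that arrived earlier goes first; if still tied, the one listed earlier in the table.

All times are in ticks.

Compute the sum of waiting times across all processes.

Timeline: | P1 0-10 | P2 10-14 | P3 14-16 | P4 16-19 | P5 19-24 | P6 24-34 | P7 34-48 |
Completion: P1=10  P2=14  P3=16  P4=19  P5=24  P6=34  P7=48
Turnaround (C−A): P1=10  P2=13  P3=9  P4=3  P5=7  P6=17  P7=27
Waiting = turnaround − burst: P1=0, P2=9, P3=7, P4=0, P5=2, P6=7, P7=13
Total waiting = 0 + 9 + 7 + 0 + 2 + 7 + 13 = 38

38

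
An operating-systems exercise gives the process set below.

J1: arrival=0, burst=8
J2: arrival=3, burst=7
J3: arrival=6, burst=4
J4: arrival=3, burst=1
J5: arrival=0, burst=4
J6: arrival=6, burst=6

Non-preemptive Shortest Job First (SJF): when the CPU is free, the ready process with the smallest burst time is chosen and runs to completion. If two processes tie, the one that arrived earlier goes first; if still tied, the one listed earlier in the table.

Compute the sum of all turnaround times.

71

Gantt: | J5 0-4 | J4 4-5 | J2 5-12 | J3 12-16 | J6 16-22 | J1 22-30 |
Completion: J1=30  J2=12  J3=16  J4=5  J5=4  J6=22
Turnaround (C−A): J1=30  J2=9  J3=10  J4=2  J5=4  J6=16
Turnaround = completion − arrival: J1=30, J2=9, J3=10, J4=2, J5=4, J6=16
Total turnaround = 30 + 9 + 10 + 2 + 4 + 16 = 71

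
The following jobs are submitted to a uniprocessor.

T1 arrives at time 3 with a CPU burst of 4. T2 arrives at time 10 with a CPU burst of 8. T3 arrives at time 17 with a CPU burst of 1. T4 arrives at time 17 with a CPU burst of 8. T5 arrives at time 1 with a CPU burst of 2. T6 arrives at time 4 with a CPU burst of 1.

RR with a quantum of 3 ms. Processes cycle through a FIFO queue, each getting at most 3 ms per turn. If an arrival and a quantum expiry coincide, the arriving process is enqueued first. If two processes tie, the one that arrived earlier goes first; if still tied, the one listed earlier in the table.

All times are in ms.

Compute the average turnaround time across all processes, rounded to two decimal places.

5.00

Gantt: | idle 0-1 | T5 1-3 | T1 3-6 | T6 6-7 | T1 7-8 | idle 8-10 | T2 10-18 | T3 18-19 | T4 19-27 |
Completion: T1=8  T2=18  T3=19  T4=27  T5=3  T6=7
Turnaround (C−A): T1=5  T2=8  T3=2  T4=10  T5=2  T6=3
Turnaround times: T1=5, T2=8, T3=2, T4=10, T5=2, T6=3
Average turnaround = (5+8+2+10+2+3) / 6 = 30/6 = 5.00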